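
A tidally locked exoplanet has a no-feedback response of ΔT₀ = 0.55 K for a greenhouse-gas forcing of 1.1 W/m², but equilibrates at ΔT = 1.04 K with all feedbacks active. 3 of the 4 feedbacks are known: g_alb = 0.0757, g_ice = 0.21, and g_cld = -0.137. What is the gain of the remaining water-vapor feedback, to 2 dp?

0.32

Amplification A = ΔT/ΔT₀ = 1.04/0.55 = 1.891.
Total gain g = 1 − 1/A = 1 − 1/1.891 = 0.4712.
Known gains sum to 0.0757 + 0.21 − 0.137 = 0.1487.
g_wv = 0.4712 − 0.1487 = 0.32.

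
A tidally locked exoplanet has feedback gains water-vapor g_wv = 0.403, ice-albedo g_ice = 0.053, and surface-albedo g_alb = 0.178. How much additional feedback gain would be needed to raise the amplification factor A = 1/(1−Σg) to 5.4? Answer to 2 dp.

Current total gain = 0.634.
Target gain for A = 5.4: g* = 1 − 1/5.4 = 0.8148.
Additional gain needed = 0.8148 − 0.634 = 0.18.

0.18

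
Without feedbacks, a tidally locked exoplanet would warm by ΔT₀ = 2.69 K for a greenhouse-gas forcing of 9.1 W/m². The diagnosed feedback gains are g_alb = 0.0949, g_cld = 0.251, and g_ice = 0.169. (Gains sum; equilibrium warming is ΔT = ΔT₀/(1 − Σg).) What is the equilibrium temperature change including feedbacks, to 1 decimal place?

Total gain g = 0.0949 + 0.251 + 0.169 = 0.5149.
Amplification A = 1/(1 − 0.5149) = 2.061.
ΔT = 2.69 × 2.061 = 5.5 K.

5.5 K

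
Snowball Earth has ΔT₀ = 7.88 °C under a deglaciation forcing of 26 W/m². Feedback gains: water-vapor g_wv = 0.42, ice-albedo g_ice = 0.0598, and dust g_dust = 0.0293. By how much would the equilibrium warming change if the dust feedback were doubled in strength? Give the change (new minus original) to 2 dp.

1.02 °C

Original: g = 0.5091, ΔT = 7.88/(1−0.5091) = 16.0521 °C.
With doubled dust: g' = 0.5384, ΔT' = 7.88/(1−0.5384) = 17.0711 °C.
Change = 17.0711 − 16.0521 = 1.02 °C.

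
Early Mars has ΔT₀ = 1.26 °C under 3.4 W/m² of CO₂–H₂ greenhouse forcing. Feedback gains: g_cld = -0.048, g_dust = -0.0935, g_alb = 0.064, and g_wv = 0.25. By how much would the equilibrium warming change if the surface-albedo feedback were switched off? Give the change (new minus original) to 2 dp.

Original: g = 0.1725, ΔT = 1.26/(1−0.1725) = 1.5227 °C.
Without surface-albedo: g' = 0.1085, ΔT' = 1.26/(1−0.1085) = 1.4133 °C.
Change = 1.4133 − 1.5227 = -0.11 °C.

-0.11 °C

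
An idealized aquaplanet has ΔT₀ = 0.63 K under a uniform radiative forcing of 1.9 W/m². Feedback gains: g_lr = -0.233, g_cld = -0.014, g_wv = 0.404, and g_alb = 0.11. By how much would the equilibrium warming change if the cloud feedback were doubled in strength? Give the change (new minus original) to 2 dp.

-0.02 K

Original: g = 0.267, ΔT = 0.63/(1−0.267) = 0.8595 K.
With doubled cloud: g' = 0.253, ΔT' = 0.63/(1−0.253) = 0.8434 K.
Change = 0.8434 − 0.8595 = -0.02 K.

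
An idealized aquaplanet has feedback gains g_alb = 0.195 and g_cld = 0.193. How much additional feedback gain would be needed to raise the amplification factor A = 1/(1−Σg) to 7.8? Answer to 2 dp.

Current total gain = 0.388.
Target gain for A = 7.8: g* = 1 − 1/7.8 = 0.8718.
Additional gain needed = 0.8718 − 0.388 = 0.48.

0.48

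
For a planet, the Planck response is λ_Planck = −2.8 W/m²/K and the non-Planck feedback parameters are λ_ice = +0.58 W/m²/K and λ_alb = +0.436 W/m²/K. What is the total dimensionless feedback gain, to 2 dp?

0.36

Convert to gains: g_ice = 0.58/2.8 = 0.2071; g_alb = 0.436/2.8 = 0.1557.
Total gain g = 0.3628.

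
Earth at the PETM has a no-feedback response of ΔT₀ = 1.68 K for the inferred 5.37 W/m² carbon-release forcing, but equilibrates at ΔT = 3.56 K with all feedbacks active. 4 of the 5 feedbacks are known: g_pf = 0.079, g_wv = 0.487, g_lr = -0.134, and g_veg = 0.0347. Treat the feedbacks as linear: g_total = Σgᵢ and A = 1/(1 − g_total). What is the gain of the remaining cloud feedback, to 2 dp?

Amplification A = ΔT/ΔT₀ = 3.56/1.68 = 2.119.
Total gain g = 1 − 1/A = 1 − 1/2.119 = 0.5281.
Known gains sum to 0.079 + 0.487 − 0.134 + 0.0347 = 0.4667.
g_cld = 0.5281 − 0.4667 = 0.06.

0.06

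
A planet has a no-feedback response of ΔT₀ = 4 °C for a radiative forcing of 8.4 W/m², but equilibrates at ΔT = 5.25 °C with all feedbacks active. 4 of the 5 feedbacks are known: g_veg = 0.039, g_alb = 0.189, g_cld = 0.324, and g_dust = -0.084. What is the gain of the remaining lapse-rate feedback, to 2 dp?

Amplification A = ΔT/ΔT₀ = 5.25/4 = 1.312.
Total gain g = 1 − 1/A = 1 − 1/1.312 = 0.2378.
Known gains sum to 0.039 + 0.189 + 0.324 − 0.084 = 0.468.
g_lr = 0.2378 − 0.468 = -0.23.

-0.23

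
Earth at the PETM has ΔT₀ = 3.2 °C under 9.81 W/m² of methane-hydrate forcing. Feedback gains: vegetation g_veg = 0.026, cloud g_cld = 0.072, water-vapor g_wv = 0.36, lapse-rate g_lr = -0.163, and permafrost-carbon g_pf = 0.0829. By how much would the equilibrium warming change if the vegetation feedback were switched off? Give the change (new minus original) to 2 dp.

-0.21 °C

Original: g = 0.3779, ΔT = 3.2/(1−0.3779) = 5.1439 °C.
Without vegetation: g' = 0.3519, ΔT' = 3.2/(1−0.3519) = 4.9375 °C.
Change = 4.9375 − 5.1439 = -0.21 °C.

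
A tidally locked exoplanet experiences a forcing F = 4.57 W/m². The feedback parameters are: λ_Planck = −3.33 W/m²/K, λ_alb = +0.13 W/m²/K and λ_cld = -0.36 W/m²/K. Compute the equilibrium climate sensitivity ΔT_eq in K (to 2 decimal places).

Net feedback parameter λ = (−3.33) + (+0.13) + (-0.36) = -3.56 W/m²/K.
ΔT = −F/λ = −4.57/(-3.56) = 1.28 K.

1.28 K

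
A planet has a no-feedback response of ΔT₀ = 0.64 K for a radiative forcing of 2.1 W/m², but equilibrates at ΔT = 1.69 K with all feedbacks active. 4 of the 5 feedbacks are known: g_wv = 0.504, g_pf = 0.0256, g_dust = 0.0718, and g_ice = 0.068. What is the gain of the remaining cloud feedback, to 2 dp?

-0.05

Amplification A = ΔT/ΔT₀ = 1.69/0.64 = 2.641.
Total gain g = 1 − 1/A = 1 − 1/2.641 = 0.6214.
Known gains sum to 0.504 + 0.0256 + 0.0718 + 0.068 = 0.6694.
g_cld = 0.6214 − 0.6694 = -0.05.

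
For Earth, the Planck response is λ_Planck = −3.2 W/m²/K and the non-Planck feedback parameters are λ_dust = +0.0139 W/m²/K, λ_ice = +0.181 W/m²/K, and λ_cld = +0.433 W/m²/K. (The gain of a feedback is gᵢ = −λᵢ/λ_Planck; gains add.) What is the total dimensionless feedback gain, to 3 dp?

Convert to gains: g_dust = 0.0139/3.2 = 0.004344; g_ice = 0.181/3.2 = 0.05656; g_cld = 0.433/3.2 = 0.1353.
Total gain g = 0.196204.

0.196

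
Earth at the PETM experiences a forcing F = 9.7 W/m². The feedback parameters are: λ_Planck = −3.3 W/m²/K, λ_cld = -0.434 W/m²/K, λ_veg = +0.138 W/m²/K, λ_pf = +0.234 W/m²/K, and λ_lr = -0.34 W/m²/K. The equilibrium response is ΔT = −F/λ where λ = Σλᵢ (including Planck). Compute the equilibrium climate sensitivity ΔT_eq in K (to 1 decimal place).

2.6 K

Net feedback parameter λ = (−3.3) + (-0.434) + (+0.138) + (+0.234) + (-0.34) = -3.702 W/m²/K.
ΔT = −F/λ = −9.7/(-3.702) = 2.6 K.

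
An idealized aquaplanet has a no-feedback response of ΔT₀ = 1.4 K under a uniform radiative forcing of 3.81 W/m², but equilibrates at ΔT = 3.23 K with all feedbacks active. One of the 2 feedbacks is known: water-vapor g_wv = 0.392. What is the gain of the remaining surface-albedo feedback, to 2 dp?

0.17

Amplification A = ΔT/ΔT₀ = 3.23/1.4 = 2.307.
Total gain g = 1 − 1/A = 1 − 1/2.307 = 0.5665.
The known gain is 0.392.
g_alb = 0.5665 − 0.392 = 0.17.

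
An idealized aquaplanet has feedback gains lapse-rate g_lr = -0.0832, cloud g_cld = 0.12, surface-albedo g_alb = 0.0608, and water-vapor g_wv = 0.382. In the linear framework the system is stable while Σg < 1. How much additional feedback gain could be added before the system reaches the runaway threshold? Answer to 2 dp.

Current total gain = -0.0832 + 0.12 + 0.0608 + 0.382 = 0.4796.
Margin to runaway = 1 − 0.4796 = 0.52.

0.52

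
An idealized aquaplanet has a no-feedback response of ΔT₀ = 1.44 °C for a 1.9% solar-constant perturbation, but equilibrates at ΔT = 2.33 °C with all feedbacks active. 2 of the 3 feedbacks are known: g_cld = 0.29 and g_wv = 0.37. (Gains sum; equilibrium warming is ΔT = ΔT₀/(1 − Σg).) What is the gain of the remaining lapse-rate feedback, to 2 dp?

Amplification A = ΔT/ΔT₀ = 2.33/1.44 = 1.618.
Total gain g = 1 − 1/A = 1 − 1/1.618 = 0.382.
Known gains sum to 0.29 + 0.37 = 0.66.
g_lr = 0.382 − 0.66 = -0.28.

-0.28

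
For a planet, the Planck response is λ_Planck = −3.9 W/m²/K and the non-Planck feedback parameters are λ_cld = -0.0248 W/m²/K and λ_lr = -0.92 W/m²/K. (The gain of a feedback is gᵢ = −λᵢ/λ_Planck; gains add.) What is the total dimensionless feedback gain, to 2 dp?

-0.24

Convert to gains: g_cld = -0.0248/3.9 = -0.006359; g_lr = -0.92/3.9 = -0.2359.
Total gain g = -0.242259.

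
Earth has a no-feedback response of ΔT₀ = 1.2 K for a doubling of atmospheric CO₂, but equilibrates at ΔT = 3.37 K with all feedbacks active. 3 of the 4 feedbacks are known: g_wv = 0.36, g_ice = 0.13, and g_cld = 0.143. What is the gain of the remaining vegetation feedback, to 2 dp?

0.01

Amplification A = ΔT/ΔT₀ = 3.37/1.2 = 2.808.
Total gain g = 1 − 1/A = 1 − 1/2.808 = 0.6439.
Known gains sum to 0.36 + 0.13 + 0.143 = 0.633.
g_veg = 0.6439 − 0.633 = 0.01.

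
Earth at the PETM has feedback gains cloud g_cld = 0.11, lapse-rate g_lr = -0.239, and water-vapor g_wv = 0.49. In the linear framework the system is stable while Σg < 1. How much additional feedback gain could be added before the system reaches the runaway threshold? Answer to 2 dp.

0.64

Current total gain = 0.11 − 0.239 + 0.49 = 0.361.
Margin to runaway = 1 − 0.361 = 0.64.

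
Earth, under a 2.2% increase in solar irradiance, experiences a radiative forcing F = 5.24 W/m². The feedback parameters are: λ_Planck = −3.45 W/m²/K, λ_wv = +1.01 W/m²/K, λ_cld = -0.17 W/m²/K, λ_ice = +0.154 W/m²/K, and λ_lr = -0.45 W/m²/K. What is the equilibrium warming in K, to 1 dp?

1.8 K

Net feedback parameter λ = (−3.45) + (+1.01) + (-0.17) + (+0.154) + (-0.45) = -2.906 W/m²/K.
ΔT = −F/λ = −5.24/(-2.906) = 1.8 K.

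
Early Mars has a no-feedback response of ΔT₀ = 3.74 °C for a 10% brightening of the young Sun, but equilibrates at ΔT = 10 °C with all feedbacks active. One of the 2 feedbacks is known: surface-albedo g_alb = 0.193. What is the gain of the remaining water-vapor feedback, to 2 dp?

0.43

Amplification A = ΔT/ΔT₀ = 10/3.74 = 2.674.
Total gain g = 1 − 1/A = 1 − 1/2.674 = 0.626.
The known gain is 0.193.
g_wv = 0.626 − 0.193 = 0.43.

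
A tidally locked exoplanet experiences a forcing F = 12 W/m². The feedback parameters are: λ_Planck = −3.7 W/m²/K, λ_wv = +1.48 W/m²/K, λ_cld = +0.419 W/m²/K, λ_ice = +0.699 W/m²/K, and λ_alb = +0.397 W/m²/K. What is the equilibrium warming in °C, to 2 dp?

17.02 °C

Net feedback parameter λ = (−3.7) + (+1.48) + (+0.419) + (+0.699) + (+0.397) = -0.705 W/m²/K.
ΔT = −F/λ = −12/(-0.705) = 17.02 °C.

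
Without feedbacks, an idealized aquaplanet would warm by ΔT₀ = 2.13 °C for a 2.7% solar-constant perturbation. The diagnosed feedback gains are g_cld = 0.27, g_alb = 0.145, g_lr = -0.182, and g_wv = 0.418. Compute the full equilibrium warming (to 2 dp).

6.10 °C

Total gain g = 0.27 + 0.145 − 0.182 + 0.418 = 0.651.
Amplification A = 1/(1 − 0.651) = 2.865.
ΔT = 2.13 × 2.865 = 6.10 °C.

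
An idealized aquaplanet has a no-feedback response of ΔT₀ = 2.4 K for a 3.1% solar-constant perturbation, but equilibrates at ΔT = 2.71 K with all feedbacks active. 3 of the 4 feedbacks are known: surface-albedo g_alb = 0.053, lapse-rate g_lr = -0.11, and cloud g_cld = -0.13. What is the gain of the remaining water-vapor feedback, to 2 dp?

Amplification A = ΔT/ΔT₀ = 2.71/2.4 = 1.129.
Total gain g = 1 − 1/A = 1 − 1/1.129 = 0.1143.
Known gains sum to 0.053 − 0.11 − 0.13 = -0.187.
g_wv = 0.1143 + 0.187 = 0.30.

0.30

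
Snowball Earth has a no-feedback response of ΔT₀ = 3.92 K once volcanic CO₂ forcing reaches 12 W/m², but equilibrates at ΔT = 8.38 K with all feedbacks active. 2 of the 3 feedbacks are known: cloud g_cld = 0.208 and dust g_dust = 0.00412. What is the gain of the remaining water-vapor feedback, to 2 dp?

Amplification A = ΔT/ΔT₀ = 8.38/3.92 = 2.138.
Total gain g = 1 − 1/A = 1 − 1/2.138 = 0.5323.
Known gains sum to 0.208 + 0.00412 = 0.21212.
g_wv = 0.5323 − 0.21212 = 0.32.

0.32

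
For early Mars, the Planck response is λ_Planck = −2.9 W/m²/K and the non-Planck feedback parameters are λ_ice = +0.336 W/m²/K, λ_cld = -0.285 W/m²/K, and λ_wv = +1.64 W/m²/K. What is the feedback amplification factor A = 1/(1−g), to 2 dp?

Convert to gains: g_ice = 0.336/2.9 = 0.1159; g_cld = -0.285/2.9 = -0.09828; g_wv = 1.64/2.9 = 0.5655.
Total gain g = 0.58312.
A = 1/(1 − 0.58312) = 2.40.

2.40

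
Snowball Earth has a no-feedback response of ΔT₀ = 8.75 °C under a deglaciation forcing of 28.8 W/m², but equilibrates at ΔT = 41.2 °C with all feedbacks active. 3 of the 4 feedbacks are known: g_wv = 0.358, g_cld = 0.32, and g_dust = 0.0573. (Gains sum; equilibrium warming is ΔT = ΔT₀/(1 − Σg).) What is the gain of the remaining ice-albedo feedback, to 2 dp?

0.05

Amplification A = ΔT/ΔT₀ = 41.2/8.75 = 4.709.
Total gain g = 1 − 1/A = 1 − 1/4.709 = 0.7876.
Known gains sum to 0.358 + 0.32 + 0.0573 = 0.7353.
g_ice = 0.7876 − 0.7353 = 0.05.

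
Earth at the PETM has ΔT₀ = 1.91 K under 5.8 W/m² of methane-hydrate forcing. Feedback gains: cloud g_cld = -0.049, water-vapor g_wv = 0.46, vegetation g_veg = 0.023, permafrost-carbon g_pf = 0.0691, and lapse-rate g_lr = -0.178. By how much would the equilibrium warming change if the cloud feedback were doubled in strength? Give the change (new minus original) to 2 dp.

-0.19 K

Original: g = 0.3251, ΔT = 1.91/(1−0.3251) = 2.8300 K.
With doubled cloud: g' = 0.2761, ΔT' = 1.91/(1−0.2761) = 2.6385 K.
Change = 2.6385 − 2.8300 = -0.19 K.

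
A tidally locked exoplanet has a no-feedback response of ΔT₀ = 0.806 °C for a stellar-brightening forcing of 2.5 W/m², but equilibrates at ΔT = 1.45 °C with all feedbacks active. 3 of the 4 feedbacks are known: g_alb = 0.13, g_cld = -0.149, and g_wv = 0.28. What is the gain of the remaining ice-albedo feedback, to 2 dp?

Amplification A = ΔT/ΔT₀ = 1.45/0.806 = 1.799.
Total gain g = 1 − 1/A = 1 − 1/1.799 = 0.4441.
Known gains sum to 0.13 − 0.149 + 0.28 = 0.261.
g_ice = 0.4441 − 0.261 = 0.18.

0.18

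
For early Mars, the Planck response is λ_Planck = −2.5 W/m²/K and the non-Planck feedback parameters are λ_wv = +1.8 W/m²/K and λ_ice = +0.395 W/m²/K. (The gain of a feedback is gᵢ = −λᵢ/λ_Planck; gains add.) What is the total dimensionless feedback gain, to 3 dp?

0.878

Convert to gains: g_wv = 1.8/2.5 = 0.72; g_ice = 0.395/2.5 = 0.158.
Total gain g = 0.878.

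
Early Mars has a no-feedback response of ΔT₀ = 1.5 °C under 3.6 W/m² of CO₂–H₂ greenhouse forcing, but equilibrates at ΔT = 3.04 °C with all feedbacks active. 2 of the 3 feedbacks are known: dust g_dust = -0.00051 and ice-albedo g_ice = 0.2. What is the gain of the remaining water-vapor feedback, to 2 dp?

0.31

Amplification A = ΔT/ΔT₀ = 3.04/1.5 = 2.027.
Total gain g = 1 − 1/A = 1 − 1/2.027 = 0.5067.
Known gains sum to -0.00051 + 0.2 = 0.19949.
g_wv = 0.5067 − 0.19949 = 0.31.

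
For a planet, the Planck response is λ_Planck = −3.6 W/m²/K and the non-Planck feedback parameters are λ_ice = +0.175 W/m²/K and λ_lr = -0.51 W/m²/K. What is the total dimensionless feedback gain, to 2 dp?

Convert to gains: g_ice = 0.175/3.6 = 0.04861; g_lr = -0.51/3.6 = -0.1417.
Total gain g = -0.09309.

-0.09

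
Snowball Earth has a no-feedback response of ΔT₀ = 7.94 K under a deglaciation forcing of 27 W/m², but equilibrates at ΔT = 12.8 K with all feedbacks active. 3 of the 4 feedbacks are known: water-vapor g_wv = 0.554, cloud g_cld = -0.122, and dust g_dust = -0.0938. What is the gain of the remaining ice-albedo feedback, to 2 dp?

Amplification A = ΔT/ΔT₀ = 12.8/7.94 = 1.612.
Total gain g = 1 − 1/A = 1 − 1/1.612 = 0.3797.
Known gains sum to 0.554 − 0.122 − 0.0938 = 0.3382.
g_ice = 0.3797 − 0.3382 = 0.04.

0.04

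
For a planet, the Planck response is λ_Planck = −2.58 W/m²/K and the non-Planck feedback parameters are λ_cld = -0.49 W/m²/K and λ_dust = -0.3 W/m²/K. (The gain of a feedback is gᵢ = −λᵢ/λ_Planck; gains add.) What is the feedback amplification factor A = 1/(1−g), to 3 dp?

0.766

Convert to gains: g_cld = -0.49/2.58 = -0.1899; g_dust = -0.3/2.58 = -0.1163.
Total gain g = -0.3062.
A = 1/(1 + 0.3062) = 0.766.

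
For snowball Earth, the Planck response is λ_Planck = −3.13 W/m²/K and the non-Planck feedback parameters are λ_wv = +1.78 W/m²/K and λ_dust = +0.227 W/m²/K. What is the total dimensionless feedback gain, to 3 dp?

0.641

Convert to gains: g_wv = 1.78/3.13 = 0.5687; g_dust = 0.227/3.13 = 0.07252.
Total gain g = 0.64122.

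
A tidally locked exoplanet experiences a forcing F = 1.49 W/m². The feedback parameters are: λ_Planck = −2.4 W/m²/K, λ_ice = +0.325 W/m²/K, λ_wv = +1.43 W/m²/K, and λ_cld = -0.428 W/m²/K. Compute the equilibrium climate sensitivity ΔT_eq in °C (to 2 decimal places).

1.39 °C

Net feedback parameter λ = (−2.4) + (+0.325) + (+1.43) + (-0.428) = -1.073 W/m²/K.
ΔT = −F/λ = −1.49/(-1.073) = 1.39 °C.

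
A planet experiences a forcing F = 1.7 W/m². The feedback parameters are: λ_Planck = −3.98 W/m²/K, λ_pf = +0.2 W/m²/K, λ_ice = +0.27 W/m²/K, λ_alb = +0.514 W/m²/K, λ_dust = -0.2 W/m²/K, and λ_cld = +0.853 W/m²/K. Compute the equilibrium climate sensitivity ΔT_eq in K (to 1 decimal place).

Net feedback parameter λ = (−3.98) + (+0.2) + (+0.27) + (+0.514) + (-0.2) + (+0.853) = -2.343 W/m²/K.
ΔT = −F/λ = −1.7/(-2.343) = 0.7 K.

0.7 K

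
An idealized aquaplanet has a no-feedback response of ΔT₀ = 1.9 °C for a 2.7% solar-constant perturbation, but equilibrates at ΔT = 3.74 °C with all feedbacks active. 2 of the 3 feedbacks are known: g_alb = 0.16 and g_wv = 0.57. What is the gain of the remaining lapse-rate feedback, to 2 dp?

-0.24

Amplification A = ΔT/ΔT₀ = 3.74/1.9 = 1.968.
Total gain g = 1 − 1/A = 1 − 1/1.968 = 0.4919.
Known gains sum to 0.16 + 0.57 = 0.73.
g_lr = 0.4919 − 0.73 = -0.24.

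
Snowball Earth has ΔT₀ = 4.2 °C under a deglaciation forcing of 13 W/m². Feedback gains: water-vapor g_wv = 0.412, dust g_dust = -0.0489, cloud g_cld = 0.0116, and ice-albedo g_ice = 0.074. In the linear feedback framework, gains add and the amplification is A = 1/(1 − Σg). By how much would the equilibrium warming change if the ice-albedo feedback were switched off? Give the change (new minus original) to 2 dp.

Original: g = 0.4487, ΔT = 4.2/(1−0.4487) = 7.6184 °C.
Without ice-albedo: g' = 0.3747, ΔT' = 4.2/(1−0.3747) = 6.7168 °C.
Change = 6.7168 − 7.6184 = -0.90 °C.

-0.90 °C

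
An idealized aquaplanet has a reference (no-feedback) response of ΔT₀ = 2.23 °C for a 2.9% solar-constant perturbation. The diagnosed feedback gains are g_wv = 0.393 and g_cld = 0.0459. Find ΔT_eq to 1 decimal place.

4.0 °C

Total gain g = 0.393 + 0.0459 = 0.4389.
Amplification A = 1/(1 − 0.4389) = 1.782.
ΔT = 2.23 × 1.782 = 4.0 °C.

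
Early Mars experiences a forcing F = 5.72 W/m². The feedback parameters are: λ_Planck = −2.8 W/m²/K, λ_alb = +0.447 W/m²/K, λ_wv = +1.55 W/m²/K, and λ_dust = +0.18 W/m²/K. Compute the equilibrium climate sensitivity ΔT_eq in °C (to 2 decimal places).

Net feedback parameter λ = (−2.8) + (+0.447) + (+1.55) + (+0.18) = -0.623 W/m²/K.
ΔT = −F/λ = −5.72/(-0.623) = 9.18 °C.

9.18 °C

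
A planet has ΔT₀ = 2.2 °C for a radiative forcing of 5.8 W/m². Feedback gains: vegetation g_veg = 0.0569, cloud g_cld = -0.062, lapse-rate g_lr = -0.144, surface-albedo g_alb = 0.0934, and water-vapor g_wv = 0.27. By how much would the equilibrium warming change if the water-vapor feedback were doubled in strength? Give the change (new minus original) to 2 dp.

1.47 °C

Original: g = 0.2143, ΔT = 2.2/(1−0.2143) = 2.8001 °C.
With doubled water-vapor: g' = 0.4843, ΔT' = 2.2/(1−0.4843) = 4.2660 °C.
Change = 4.2660 − 2.8001 = 1.47 °C.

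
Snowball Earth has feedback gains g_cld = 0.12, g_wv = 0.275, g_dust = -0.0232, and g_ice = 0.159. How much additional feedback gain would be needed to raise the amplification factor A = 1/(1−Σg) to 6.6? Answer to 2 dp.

0.32

Current total gain = 0.5308.
Target gain for A = 6.6: g* = 1 − 1/6.6 = 0.8485.
Additional gain needed = 0.8485 − 0.5308 = 0.32.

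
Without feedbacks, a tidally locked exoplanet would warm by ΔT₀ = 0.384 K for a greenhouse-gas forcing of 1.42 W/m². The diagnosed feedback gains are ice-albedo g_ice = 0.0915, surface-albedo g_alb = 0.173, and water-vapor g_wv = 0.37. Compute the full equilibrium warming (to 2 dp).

1.05 K

Total gain g = 0.0915 + 0.173 + 0.37 = 0.6345.
Amplification A = 1/(1 − 0.6345) = 2.736.
ΔT = 0.384 × 2.736 = 1.05 K.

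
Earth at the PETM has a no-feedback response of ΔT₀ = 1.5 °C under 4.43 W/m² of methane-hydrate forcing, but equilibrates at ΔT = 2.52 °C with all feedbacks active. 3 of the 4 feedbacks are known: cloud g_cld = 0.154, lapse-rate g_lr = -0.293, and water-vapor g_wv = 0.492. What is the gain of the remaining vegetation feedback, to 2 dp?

0.05

Amplification A = ΔT/ΔT₀ = 2.52/1.5 = 1.68.
Total gain g = 1 − 1/A = 1 − 1/1.68 = 0.4048.
Known gains sum to 0.154 − 0.293 + 0.492 = 0.353.
g_veg = 0.4048 − 0.353 = 0.05.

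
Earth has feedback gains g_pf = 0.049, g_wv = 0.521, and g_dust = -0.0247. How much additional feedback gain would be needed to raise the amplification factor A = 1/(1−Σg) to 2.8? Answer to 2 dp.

Current total gain = 0.5453.
Target gain for A = 2.8: g* = 1 − 1/2.8 = 0.6429.
Additional gain needed = 0.6429 − 0.5453 = 0.10.

0.10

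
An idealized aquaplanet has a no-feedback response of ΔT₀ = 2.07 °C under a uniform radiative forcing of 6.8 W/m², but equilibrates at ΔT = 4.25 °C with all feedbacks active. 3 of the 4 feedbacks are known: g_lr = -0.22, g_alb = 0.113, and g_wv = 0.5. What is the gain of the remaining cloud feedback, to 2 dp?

0.12

Amplification A = ΔT/ΔT₀ = 4.25/2.07 = 2.053.
Total gain g = 1 − 1/A = 1 − 1/2.053 = 0.5129.
Known gains sum to -0.22 + 0.113 + 0.5 = 0.393.
g_cld = 0.5129 − 0.393 = 0.12.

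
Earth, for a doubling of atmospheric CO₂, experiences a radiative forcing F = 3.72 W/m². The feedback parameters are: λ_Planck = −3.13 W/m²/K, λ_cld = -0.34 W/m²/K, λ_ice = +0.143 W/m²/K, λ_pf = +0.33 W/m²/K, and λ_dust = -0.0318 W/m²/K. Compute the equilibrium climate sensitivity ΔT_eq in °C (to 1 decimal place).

1.2 °C

Net feedback parameter λ = (−3.13) + (-0.34) + (+0.143) + (+0.33) + (-0.0318) = -3.0288 W/m²/K.
ΔT = −F/λ = −3.72/(-3.0288) = 1.2 °C.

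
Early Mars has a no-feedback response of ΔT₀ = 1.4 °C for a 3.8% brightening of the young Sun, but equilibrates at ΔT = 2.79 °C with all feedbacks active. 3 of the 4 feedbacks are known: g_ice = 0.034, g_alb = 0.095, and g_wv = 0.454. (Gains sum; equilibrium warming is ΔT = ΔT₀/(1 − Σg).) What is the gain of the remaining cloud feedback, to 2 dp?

Amplification A = ΔT/ΔT₀ = 2.79/1.4 = 1.993.
Total gain g = 1 − 1/A = 1 − 1/1.993 = 0.4982.
Known gains sum to 0.034 + 0.095 + 0.454 = 0.583.
g_cld = 0.4982 − 0.583 = -0.08.

-0.08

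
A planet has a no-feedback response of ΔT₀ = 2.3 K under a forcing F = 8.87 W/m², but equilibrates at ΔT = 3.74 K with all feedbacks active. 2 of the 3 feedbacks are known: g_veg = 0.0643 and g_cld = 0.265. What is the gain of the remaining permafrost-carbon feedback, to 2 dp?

Amplification A = ΔT/ΔT₀ = 3.74/2.3 = 1.626.
Total gain g = 1 − 1/A = 1 − 1/1.626 = 0.385.
Known gains sum to 0.0643 + 0.265 = 0.3293.
g_pf = 0.385 − 0.3293 = 0.06.

0.06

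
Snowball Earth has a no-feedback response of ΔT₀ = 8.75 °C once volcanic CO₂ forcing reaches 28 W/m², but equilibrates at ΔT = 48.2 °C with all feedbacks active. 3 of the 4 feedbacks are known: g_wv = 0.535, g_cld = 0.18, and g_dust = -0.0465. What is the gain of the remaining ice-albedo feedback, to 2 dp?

Amplification A = ΔT/ΔT₀ = 48.2/8.75 = 5.509.
Total gain g = 1 − 1/A = 1 − 1/5.509 = 0.8185.
Known gains sum to 0.535 + 0.18 − 0.0465 = 0.6685.
g_ice = 0.8185 − 0.6685 = 0.15.

0.15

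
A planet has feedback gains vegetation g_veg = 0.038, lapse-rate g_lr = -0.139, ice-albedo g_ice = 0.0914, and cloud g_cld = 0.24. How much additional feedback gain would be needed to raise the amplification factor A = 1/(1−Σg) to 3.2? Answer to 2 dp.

0.46

Current total gain = 0.2304.
Target gain for A = 3.2: g* = 1 − 1/3.2 = 0.6875.
Additional gain needed = 0.6875 − 0.2304 = 0.46.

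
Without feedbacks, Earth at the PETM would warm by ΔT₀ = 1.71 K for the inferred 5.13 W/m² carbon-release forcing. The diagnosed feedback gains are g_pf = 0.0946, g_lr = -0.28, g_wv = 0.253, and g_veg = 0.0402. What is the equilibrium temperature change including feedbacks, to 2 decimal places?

Total gain g = 0.0946 − 0.28 + 0.253 + 0.0402 = 0.1078.
Amplification A = 1/(1 − 0.1078) = 1.121.
ΔT = 1.71 × 1.121 = 1.92 K.

1.92 K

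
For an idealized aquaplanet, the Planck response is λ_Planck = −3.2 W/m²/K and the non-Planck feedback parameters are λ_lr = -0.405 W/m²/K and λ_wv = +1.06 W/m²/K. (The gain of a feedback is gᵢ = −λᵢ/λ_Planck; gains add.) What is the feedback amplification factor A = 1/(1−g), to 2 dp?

1.26

Convert to gains: g_lr = -0.405/3.2 = -0.1266; g_wv = 1.06/3.2 = 0.3312.
Total gain g = 0.2046.
A = 1/(1 − 0.2046) = 1.26.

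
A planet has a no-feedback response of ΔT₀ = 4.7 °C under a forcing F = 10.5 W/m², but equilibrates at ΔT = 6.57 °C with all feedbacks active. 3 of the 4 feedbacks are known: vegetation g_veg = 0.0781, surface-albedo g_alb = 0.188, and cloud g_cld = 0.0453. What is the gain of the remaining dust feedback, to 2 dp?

Amplification A = ΔT/ΔT₀ = 6.57/4.7 = 1.398.
Total gain g = 1 − 1/A = 1 − 1/1.398 = 0.2847.
Known gains sum to 0.0781 + 0.188 + 0.0453 = 0.3114.
g_dust = 0.2847 − 0.3114 = -0.03.

-0.03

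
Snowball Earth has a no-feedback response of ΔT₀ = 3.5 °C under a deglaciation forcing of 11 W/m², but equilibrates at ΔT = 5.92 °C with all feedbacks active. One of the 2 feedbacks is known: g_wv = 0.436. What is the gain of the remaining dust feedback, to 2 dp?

Amplification A = ΔT/ΔT₀ = 5.92/3.5 = 1.691.
Total gain g = 1 − 1/A = 1 − 1/1.691 = 0.4086.
The known gain is 0.436.
g_dust = 0.4086 − 0.436 = -0.03.

-0.03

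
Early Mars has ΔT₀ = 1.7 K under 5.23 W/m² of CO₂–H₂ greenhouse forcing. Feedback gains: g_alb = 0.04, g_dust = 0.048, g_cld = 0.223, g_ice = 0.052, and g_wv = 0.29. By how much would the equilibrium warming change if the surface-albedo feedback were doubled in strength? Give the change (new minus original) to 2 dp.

Original: g = 0.653, ΔT = 1.7/(1−0.653) = 4.8991 K.
With doubled surface-albedo: g' = 0.693, ΔT' = 1.7/(1−0.693) = 5.5375 K.
Change = 5.5375 − 4.8991 = 0.64 K.

0.64 K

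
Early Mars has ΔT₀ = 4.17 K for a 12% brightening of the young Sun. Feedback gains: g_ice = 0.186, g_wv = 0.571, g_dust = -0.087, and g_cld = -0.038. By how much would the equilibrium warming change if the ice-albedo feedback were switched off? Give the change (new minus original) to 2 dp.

-3.80 K

Original: g = 0.632, ΔT = 4.17/(1−0.632) = 11.3315 K.
Without ice-albedo: g' = 0.446, ΔT' = 4.17/(1−0.446) = 7.5271 K.
Change = 7.5271 − 11.3315 = -3.80 K.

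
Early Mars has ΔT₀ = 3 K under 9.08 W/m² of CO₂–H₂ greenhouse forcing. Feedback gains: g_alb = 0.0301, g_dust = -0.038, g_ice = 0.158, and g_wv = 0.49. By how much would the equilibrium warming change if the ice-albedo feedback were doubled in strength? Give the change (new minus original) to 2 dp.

6.52 K

Original: g = 0.6401, ΔT = 3/(1−0.6401) = 8.3356 K.
With doubled ice-albedo: g' = 0.7981, ΔT' = 3/(1−0.7981) = 14.8588 K.
Change = 14.8588 − 8.3356 = 6.52 K.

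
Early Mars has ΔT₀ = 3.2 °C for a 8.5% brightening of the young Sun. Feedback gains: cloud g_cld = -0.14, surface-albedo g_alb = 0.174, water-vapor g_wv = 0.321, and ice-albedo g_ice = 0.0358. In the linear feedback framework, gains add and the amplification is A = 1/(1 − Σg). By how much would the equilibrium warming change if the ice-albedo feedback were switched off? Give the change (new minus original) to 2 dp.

Original: g = 0.3908, ΔT = 3.2/(1−0.3908) = 5.2528 °C.
Without ice-albedo: g' = 0.355, ΔT' = 3.2/(1−0.355) = 4.9612 °C.
Change = 4.9612 − 5.2528 = -0.29 °C.

-0.29 °C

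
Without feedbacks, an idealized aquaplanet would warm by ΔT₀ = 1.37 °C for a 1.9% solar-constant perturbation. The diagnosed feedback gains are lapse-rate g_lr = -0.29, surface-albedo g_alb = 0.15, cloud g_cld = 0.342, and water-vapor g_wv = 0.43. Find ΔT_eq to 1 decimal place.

Total gain g = -0.29 + 0.15 + 0.342 + 0.43 = 0.632.
Amplification A = 1/(1 − 0.632) = 2.717.
ΔT = 1.37 × 2.717 = 3.7 °C.

3.7 °C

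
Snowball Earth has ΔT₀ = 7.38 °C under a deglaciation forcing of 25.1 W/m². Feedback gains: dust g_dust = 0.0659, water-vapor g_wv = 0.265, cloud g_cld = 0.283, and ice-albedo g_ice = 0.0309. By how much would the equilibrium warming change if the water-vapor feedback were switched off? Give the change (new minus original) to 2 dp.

Original: g = 0.6448, ΔT = 7.38/(1−0.6448) = 20.7770 °C.
Without water-vapor: g' = 0.3798, ΔT' = 7.38/(1−0.3798) = 11.8994 °C.
Change = 11.8994 − 20.7770 = -8.88 °C.

-8.88 °C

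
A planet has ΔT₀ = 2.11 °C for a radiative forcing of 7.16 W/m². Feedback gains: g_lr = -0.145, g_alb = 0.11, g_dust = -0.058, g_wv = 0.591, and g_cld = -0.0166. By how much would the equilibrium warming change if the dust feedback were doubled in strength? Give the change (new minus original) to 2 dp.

Original: g = 0.4814, ΔT = 2.11/(1−0.4814) = 4.0686 °C.
With doubled dust: g' = 0.4234, ΔT' = 2.11/(1−0.4234) = 3.6594 °C.
Change = 3.6594 − 4.0686 = -0.41 °C.

-0.41 °C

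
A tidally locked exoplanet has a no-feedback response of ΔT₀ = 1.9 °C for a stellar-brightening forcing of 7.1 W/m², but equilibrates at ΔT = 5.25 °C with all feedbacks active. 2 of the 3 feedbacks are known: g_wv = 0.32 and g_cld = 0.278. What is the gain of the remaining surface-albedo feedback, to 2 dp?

Amplification A = ΔT/ΔT₀ = 5.25/1.9 = 2.763.
Total gain g = 1 − 1/A = 1 − 1/2.763 = 0.6381.
Known gains sum to 0.32 + 0.278 = 0.598.
g_alb = 0.6381 − 0.598 = 0.04.

0.04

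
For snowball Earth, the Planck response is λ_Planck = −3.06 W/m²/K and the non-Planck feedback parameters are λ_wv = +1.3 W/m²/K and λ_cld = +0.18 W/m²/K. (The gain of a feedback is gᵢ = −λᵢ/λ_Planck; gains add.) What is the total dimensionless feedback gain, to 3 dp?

0.484

Convert to gains: g_wv = 1.3/3.06 = 0.4248; g_cld = 0.18/3.06 = 0.05882.
Total gain g = 0.48362.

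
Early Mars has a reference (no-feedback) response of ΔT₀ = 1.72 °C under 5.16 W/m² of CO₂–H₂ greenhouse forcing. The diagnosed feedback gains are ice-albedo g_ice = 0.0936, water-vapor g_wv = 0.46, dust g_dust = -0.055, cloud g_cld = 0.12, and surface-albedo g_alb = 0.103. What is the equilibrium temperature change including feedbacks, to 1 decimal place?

Total gain g = 0.0936 + 0.46 − 0.055 + 0.12 + 0.103 = 0.7216.
Amplification A = 1/(1 − 0.7216) = 3.592.
ΔT = 1.72 × 3.592 = 6.2 °C.

6.2 °C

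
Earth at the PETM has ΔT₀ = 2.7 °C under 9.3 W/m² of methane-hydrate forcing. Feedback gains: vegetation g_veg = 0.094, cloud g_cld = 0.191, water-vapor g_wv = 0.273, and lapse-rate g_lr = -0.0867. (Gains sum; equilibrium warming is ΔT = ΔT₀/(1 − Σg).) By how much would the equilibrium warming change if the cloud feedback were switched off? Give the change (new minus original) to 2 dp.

-1.36 °C

Original: g = 0.4713, ΔT = 2.7/(1−0.4713) = 5.1069 °C.
Without cloud: g' = 0.2803, ΔT' = 2.7/(1−0.2803) = 3.7516 °C.
Change = 3.7516 − 5.1069 = -1.36 °C.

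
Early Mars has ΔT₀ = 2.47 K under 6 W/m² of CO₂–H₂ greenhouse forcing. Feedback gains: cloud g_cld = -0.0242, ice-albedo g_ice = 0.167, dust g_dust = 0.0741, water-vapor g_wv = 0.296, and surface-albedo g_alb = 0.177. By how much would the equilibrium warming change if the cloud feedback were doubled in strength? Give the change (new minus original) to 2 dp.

-0.58 K

Original: g = 0.6899, ΔT = 2.47/(1−0.6899) = 7.9652 K.
With doubled cloud: g' = 0.6657, ΔT' = 2.47/(1−0.6657) = 7.3886 K.
Change = 7.3886 − 7.9652 = -0.58 K.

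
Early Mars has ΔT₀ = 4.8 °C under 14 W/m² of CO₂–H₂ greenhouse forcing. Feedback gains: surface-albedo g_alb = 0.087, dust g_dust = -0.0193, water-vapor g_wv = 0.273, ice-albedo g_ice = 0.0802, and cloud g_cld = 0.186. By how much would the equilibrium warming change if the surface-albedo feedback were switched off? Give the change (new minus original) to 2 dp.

Original: g = 0.6069, ΔT = 4.8/(1−0.6069) = 12.2106 °C.
Without surface-albedo: g' = 0.5199, ΔT' = 4.8/(1−0.5199) = 9.9979 °C.
Change = 9.9979 − 12.2106 = -2.21 °C.

-2.21 °C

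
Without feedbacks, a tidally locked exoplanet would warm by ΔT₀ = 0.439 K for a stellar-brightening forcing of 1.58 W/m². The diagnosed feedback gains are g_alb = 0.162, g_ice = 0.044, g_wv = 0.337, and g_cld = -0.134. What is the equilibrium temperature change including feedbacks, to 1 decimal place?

Total gain g = 0.162 + 0.044 + 0.337 − 0.134 = 0.409.
Amplification A = 1/(1 − 0.409) = 1.692.
ΔT = 0.439 × 1.692 = 0.7 K.

0.7 K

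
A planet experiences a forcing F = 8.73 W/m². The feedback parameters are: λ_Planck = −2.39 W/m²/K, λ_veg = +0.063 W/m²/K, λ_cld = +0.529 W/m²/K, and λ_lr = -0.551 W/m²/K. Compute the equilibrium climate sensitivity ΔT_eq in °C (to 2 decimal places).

Net feedback parameter λ = (−2.39) + (+0.063) + (+0.529) + (-0.551) = -2.349 W/m²/K.
ΔT = −F/λ = −8.73/(-2.349) = 3.72 °C.

3.72 °C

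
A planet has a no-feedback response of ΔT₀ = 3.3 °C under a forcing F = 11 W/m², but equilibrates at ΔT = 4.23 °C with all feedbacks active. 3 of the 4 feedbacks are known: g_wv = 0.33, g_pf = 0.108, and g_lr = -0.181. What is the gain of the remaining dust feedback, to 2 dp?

-0.04

Amplification A = ΔT/ΔT₀ = 4.23/3.3 = 1.282.
Total gain g = 1 − 1/A = 1 − 1/1.282 = 0.22.
Known gains sum to 0.33 + 0.108 − 0.181 = 0.257.
g_dust = 0.22 − 0.257 = -0.04.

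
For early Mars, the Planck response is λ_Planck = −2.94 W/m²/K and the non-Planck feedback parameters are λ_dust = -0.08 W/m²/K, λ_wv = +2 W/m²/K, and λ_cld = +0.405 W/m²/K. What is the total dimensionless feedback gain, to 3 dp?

Convert to gains: g_dust = -0.08/2.94 = -0.02721; g_wv = 2/2.94 = 0.6803; g_cld = 0.405/2.94 = 0.1378.
Total gain g = 0.79089.

0.791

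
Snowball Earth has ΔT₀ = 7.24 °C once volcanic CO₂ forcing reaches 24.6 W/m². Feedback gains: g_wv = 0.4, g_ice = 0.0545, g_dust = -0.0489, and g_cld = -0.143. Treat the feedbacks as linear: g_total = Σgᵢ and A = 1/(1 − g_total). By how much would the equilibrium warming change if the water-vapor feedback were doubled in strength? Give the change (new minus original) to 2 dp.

11.64 °C

Original: g = 0.2626, ΔT = 7.24/(1−0.2626) = 9.8183 °C.
With doubled water-vapor: g' = 0.6626, ΔT' = 7.24/(1−0.6626) = 21.4582 °C.
Change = 21.4582 − 9.8183 = 11.64 °C.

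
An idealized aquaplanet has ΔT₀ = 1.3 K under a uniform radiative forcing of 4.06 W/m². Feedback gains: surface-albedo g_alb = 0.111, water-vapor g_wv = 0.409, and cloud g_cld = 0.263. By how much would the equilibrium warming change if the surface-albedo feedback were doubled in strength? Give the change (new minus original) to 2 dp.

6.27 K

Original: g = 0.783, ΔT = 1.3/(1−0.783) = 5.9908 K.
With doubled surface-albedo: g' = 0.894, ΔT' = 1.3/(1−0.894) = 12.2642 K.
Change = 12.2642 − 5.9908 = 6.27 K.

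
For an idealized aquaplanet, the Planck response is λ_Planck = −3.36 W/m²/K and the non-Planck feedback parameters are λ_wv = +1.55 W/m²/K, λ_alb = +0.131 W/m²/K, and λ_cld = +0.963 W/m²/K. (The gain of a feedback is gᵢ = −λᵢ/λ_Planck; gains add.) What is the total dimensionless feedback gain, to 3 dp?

Convert to gains: g_wv = 1.55/3.36 = 0.4613; g_alb = 0.131/3.36 = 0.03899; g_cld = 0.963/3.36 = 0.2866.
Total gain g = 0.78689.

0.787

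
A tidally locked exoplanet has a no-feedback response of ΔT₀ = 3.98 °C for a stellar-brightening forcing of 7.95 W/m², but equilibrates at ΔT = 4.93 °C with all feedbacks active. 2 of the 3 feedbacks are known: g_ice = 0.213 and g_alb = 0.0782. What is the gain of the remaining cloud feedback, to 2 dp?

Amplification A = ΔT/ΔT₀ = 4.93/3.98 = 1.239.
Total gain g = 1 − 1/A = 1 − 1/1.239 = 0.1929.
Known gains sum to 0.213 + 0.0782 = 0.2912.
g_cld = 0.1929 − 0.2912 = -0.10.

-0.10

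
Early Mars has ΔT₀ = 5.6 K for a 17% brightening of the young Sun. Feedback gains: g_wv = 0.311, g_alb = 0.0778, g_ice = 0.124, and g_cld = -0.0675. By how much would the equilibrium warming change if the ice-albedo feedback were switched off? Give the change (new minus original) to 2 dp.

-1.84 K

Original: g = 0.4453, ΔT = 5.6/(1−0.4453) = 10.0955 K.
Without ice-albedo: g' = 0.3213, ΔT' = 5.6/(1−0.3213) = 8.2511 K.
Change = 8.2511 − 10.0955 = -1.84 K.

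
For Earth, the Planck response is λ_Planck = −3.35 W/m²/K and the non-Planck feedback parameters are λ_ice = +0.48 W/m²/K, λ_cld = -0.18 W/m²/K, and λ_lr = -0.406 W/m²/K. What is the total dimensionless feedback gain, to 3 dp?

Convert to gains: g_ice = 0.48/3.35 = 0.1433; g_cld = -0.18/3.35 = -0.05373; g_lr = -0.406/3.35 = -0.1212.
Total gain g = -0.03163.

-0.032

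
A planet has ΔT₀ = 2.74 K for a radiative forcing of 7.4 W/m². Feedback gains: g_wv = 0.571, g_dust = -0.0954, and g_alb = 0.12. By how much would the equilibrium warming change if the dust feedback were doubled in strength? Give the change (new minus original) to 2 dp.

-1.29 K

Original: g = 0.5956, ΔT = 2.74/(1−0.5956) = 6.7755 K.
With doubled dust: g' = 0.5002, ΔT' = 2.74/(1−0.5002) = 5.4822 K.
Change = 5.4822 − 6.7755 = -1.29 K.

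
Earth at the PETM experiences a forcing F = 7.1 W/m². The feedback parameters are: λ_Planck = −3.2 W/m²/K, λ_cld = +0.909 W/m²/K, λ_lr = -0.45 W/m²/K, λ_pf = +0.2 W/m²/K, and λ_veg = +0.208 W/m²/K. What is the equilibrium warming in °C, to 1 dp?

Net feedback parameter λ = (−3.2) + (+0.909) + (-0.45) + (+0.2) + (+0.208) = -2.333 W/m²/K.
ΔT = −F/λ = −7.1/(-2.333) = 3.0 °C.

3.0 °C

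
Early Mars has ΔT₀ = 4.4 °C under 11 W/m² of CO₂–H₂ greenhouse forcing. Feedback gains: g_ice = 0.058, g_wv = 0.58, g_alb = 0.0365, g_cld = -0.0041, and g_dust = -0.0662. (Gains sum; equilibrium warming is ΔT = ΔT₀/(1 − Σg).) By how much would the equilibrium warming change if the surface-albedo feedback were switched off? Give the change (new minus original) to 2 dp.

-0.94 °C

Original: g = 0.6042, ΔT = 4.4/(1−0.6042) = 11.1167 °C.
Without surface-albedo: g' = 0.5677, ΔT' = 4.4/(1−0.5677) = 10.1781 °C.
Change = 10.1781 − 11.1167 = -0.94 °C.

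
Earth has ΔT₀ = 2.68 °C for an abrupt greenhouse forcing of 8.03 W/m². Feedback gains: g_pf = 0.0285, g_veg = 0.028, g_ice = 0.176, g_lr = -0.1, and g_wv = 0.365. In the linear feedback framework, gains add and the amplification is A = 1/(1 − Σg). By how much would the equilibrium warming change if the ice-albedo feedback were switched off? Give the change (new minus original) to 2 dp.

Original: g = 0.4975, ΔT = 2.68/(1−0.4975) = 5.3333 °C.
Without ice-albedo: g' = 0.3215, ΔT' = 2.68/(1−0.3215) = 3.9499 °C.
Change = 3.9499 − 5.3333 = -1.38 °C.

-1.38 °C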